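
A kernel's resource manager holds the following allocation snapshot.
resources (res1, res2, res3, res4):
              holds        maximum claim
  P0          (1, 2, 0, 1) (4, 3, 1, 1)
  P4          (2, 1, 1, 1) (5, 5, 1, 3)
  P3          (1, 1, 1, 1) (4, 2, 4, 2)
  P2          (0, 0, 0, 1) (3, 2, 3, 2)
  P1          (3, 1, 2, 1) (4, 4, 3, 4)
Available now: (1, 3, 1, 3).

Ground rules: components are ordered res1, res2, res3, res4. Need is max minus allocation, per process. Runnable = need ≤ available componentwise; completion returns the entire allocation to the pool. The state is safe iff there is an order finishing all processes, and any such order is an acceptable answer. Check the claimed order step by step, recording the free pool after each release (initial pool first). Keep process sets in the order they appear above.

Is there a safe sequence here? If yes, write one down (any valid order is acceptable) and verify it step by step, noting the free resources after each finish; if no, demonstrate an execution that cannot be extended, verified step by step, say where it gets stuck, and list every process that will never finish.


SAFE, for example via the order P1, P3, P4, P0, P2.
Key observation: the first exact fit in this order is P1 — it needs (1, 3, 1, 3) with (1, 3, 1, 3) free, meeting a requested resource to the last unit.
Walking it through:
  pool = (1, 3, 1, 3)
  P1: need (1, 3, 1, 3) fits (1, 3, 1, 3); releases (3, 1, 2, 1), pool now (4, 4, 3, 4)
  P3: need (3, 1, 3, 1) fits (4, 4, 3, 4); releases (1, 1, 1, 1), pool now (5, 5, 4, 5)
  P4: need (3, 4, 0, 2) fits (5, 5, 4, 5); releases (2, 1, 1, 1), pool now (7, 6, 5, 6)
  P0: need (3, 1, 1, 0) fits (7, 6, 5, 6); releases (1, 2, 0, 1), pool now (8, 8, 5, 7)
  P2: need (3, 2, 3, 1) fits (8, 8, 5, 7); releases (0, 0, 0, 1), pool now (8, 8, 5, 8)


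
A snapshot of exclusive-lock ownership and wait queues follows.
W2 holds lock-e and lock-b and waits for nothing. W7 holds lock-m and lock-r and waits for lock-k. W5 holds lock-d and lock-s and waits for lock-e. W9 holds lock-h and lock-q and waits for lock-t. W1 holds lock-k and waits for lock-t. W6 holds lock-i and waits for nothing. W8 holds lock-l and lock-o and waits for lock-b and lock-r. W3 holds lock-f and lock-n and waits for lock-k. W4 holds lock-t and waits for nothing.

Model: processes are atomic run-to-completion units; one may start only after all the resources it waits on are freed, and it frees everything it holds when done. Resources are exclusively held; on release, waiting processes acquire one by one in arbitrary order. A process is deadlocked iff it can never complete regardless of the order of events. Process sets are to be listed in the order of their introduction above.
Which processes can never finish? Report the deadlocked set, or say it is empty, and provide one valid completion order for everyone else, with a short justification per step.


No process is deadlocked.
Key observation: there is no circular wait here — follow any chain and it reaches a process that is free to run now.
The rest can finish in the order W4, W1, W7, W9, W2, W5, W8, W3, W6.
Step-by-step check:
  W4: no waits; runs immediately, freeing lock-t
  run W1 (all its waits — lock-t — are resolved); releases lock-k
  run W7 (all its waits — lock-k — are resolved); releases lock-m and lock-r
  run W9 (all its waits — lock-t — are resolved); releases lock-h and lock-q
  W2: no waits; runs immediately, freeing lock-e and lock-b
  run W5 (all its waits — lock-e — are resolved); releases lock-d and lock-s
  run W8 (all its waits — lock-b and lock-r — are resolved); releases lock-l and lock-o
  run W3 (all its waits — lock-k — are resolved); releases lock-f and lock-n
  W6: no waits; runs immediately, freeing lock-i


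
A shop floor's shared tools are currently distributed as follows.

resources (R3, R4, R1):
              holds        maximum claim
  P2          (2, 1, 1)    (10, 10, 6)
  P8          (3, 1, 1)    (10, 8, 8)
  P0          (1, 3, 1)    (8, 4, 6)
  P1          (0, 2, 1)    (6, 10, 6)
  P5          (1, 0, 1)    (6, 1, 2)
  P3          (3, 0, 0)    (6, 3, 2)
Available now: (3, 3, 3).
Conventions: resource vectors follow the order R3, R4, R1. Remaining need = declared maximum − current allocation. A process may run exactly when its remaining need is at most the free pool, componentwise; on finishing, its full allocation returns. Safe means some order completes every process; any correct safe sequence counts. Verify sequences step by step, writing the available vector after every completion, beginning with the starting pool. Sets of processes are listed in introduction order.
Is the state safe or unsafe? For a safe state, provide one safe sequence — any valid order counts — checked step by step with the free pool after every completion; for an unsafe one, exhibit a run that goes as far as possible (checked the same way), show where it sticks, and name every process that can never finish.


The state is UNSAFE.
Key observation: the wall is R1: completing P3, P5 brings the pool only to (7, 3, 4), and all the rest need more.
A maximal execution: P3, P5 — then nothing else fits. Walking it through:
  pool = (3, 3, 3)
  P3 needs (3, 3, 2) <= (3, 3, 3) -> finishes; pool += (3, 0, 0) = (6, 3, 3)
  P5 needs (5, 1, 1) <= (6, 3, 3) -> finishes; pool += (1, 0, 1) = (7, 3, 4)
  blocked: P2 wants (8, 9, 5), pool (7, 3, 4) — not enough R3, R4 and R1
  blocked: P8 wants (7, 7, 7), pool (7, 3, 4) — not enough R4 and R1
  blocked: P0 wants (7, 1, 5), pool (7, 3, 4) — not enough R1
  blocked: P1 wants (6, 8, 5), pool (7, 3, 4) — not enough R4 and R1
Processes that can never finish: P2, P8, P0 and P1.


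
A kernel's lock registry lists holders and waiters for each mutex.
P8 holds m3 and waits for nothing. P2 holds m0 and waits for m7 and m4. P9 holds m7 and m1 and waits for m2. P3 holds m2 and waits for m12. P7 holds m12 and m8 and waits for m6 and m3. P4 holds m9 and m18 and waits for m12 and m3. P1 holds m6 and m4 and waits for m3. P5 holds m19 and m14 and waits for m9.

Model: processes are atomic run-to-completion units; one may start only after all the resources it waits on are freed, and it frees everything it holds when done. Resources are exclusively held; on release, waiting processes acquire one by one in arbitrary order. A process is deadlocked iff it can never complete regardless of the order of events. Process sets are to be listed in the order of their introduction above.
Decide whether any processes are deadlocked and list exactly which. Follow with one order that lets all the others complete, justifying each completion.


No process is deadlocked.
Key observation: no waiting chain loops back on itself — every chain ends at a process that waits on nothing, so everyone eventually runs.
A valid finishing order for the others: P8, P1, P7, P3, P9, P4, P2, P5.
Check, step by step:
  run P8 (it waits on nothing); releases m3
  run P1 (all its waits — m3 — are resolved); releases m6 and m4
  run P7 (all its waits — m6 and m3 — are resolved); releases m12 and m8
  run P3 (all its waits — m12 — are resolved); releases m2
  run P9 (all its waits — m2 — are resolved); releases m7 and m1
  run P4 (all its waits — m12 and m3 — are resolved); releases m9 and m18
  run P2 (all its waits — m7 and m4 — are resolved); releases m0
  run P5 (all its waits — m9 — are resolved); releases m19 and m14


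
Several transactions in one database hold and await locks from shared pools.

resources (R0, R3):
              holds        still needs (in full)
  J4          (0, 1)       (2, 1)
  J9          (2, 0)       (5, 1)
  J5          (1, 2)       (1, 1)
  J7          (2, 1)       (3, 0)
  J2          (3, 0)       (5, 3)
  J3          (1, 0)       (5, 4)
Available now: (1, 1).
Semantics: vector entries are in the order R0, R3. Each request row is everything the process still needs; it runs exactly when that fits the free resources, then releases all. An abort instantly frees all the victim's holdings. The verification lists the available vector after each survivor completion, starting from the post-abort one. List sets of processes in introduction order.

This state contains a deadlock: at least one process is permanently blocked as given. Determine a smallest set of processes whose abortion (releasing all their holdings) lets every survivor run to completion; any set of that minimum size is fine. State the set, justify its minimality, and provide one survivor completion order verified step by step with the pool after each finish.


The answer: abort J9.
Key observation: J7 could never have finished before the abort; with (2, 0) returned by J9, it fits at step 2.
Minimality: the empty abort set fails — the state is deadlocked as it stands.
One survivor order: J4, J7, J5, J2, J3. Check, step by step (post-abort pool first):
  pool = (3, 1)
  J4: need (2, 1) fits (3, 1); releases (0, 1), pool now (3, 2)
  J7: need (3, 0) fits (3, 2); releases (2, 1), pool now (5, 3)
  J5: need (1, 1) fits (5, 3); releases (1, 2), pool now (6, 5)
  J2: need (5, 3) fits (6, 5); releases (3, 0), pool now (9, 5)
  J3: need (5, 4) fits (9, 5); releases (1, 0), pool now (10, 5)


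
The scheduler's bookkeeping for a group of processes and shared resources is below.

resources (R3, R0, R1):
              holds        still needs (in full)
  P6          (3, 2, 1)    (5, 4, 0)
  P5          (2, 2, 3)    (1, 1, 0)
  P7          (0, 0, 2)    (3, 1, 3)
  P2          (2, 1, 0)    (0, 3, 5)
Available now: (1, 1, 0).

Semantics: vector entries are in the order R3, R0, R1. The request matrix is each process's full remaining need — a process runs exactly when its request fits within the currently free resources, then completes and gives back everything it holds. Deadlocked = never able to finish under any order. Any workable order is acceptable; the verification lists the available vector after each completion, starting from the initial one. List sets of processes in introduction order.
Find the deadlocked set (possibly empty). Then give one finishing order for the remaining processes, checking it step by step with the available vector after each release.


The deadlocked set is empty.
Key observation: no deadlock: P5 fits now, and the freed resources carry the rest through.
One completion order for the rest: P5, P7, P2, P6. Check, step by step:
  pool = (1, 1, 0)
  run P5 (needs (1, 1, 0), free (1, 1, 0)); after release of (2, 2, 3) the pool is (3, 3, 3)
  run P7 (needs (3, 1, 3), free (3, 3, 3)); after release of (0, 0, 2) the pool is (3, 3, 5)
  run P2 (needs (0, 3, 5), free (3, 3, 5)); after release of (2, 1, 0) the pool is (5, 4, 5)
  run P6 (needs (5, 4, 0), free (5, 4, 5)); after release of (3, 2, 1) the pool is (8, 6, 6)


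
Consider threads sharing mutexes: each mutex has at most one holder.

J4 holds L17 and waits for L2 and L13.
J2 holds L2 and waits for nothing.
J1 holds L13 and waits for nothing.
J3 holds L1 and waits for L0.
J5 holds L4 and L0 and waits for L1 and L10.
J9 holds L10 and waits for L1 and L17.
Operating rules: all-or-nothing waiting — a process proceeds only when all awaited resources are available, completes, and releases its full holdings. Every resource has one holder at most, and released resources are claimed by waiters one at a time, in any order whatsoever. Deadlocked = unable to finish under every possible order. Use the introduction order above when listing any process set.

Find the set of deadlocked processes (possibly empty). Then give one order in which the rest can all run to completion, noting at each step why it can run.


The deadlocked set is J3, J5 and J9.
Key observation: the loop J3 -> J5 -> J3 blocks itself forever; J9 is caught in further circular waits.
The rest can finish in the order J2, J1, J4.
Step-by-step check:
  run J2 (it waits on nothing); releases L2
  run J1 (it waits on nothing); releases L13
  J4 waits on L2 and L13 — all released -> runs and releases L17


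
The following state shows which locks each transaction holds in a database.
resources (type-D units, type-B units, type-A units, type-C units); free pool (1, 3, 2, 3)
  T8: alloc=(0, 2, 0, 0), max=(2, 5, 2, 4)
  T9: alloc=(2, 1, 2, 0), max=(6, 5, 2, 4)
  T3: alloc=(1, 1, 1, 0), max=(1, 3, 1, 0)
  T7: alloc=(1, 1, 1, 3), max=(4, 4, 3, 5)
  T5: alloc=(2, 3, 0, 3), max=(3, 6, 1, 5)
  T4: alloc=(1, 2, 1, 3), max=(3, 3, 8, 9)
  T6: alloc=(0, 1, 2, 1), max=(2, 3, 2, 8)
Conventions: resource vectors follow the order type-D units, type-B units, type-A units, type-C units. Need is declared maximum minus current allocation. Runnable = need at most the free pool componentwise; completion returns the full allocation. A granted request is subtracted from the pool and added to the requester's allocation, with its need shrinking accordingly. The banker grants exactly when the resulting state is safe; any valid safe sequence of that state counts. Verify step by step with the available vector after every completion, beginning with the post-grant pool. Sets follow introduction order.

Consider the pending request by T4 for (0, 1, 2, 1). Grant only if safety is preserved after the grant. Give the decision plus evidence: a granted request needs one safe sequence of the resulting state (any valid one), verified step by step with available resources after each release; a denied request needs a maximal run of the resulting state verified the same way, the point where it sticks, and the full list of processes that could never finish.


GRANT — the state after the grant stays safe, e.g. via T3, T5, T9, T7, T6, T8, T4.
Key observation: with (1, 2, 0, 2) left after the transfer, T3 can run at once — the state stays safe.
Check on the post-grant state, step by step:
  pool = (1, 2, 0, 2)
  T3 needs (0, 2, 0, 0) <= (1, 2, 0, 2) -> finishes; pool += (1, 1, 1, 0) = (2, 3, 1, 2)
  T5 needs (1, 3, 1, 2) <= (2, 3, 1, 2) -> finishes; pool += (2, 3, 0, 3) = (4, 6, 1, 5)
  T9 needs (4, 4, 0, 4) <= (4, 6, 1, 5) -> finishes; pool += (2, 1, 2, 0) = (6, 7, 3, 5)
  T7 needs (3, 3, 2, 2) <= (6, 7, 3, 5) -> finishes; pool += (1, 1, 1, 3) = (7, 8, 4, 8)
  T6 needs (2, 2, 0, 7) <= (7, 8, 4, 8) -> finishes; pool += (0, 1, 2, 1) = (7, 9, 6, 9)
  T8 needs (2, 3, 2, 4) <= (7, 9, 6, 9) -> finishes; pool += (0, 2, 0, 0) = (7, 11, 6, 9)
  T4 needs (2, 0, 5, 5) <= (7, 11, 6, 9) -> finishes; pool += (1, 3, 3, 4) = (8, 14, 9, 13)


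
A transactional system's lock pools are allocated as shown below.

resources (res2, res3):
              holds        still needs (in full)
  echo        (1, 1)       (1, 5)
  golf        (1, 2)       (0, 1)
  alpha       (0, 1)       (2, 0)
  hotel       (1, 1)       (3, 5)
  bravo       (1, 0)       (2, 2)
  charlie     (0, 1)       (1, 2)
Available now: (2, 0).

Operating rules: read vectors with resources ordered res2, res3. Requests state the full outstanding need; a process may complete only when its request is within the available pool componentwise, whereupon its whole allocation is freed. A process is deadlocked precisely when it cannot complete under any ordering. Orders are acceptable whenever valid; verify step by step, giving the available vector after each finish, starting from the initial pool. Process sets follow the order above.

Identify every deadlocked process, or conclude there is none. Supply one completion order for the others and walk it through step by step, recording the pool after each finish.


Deadlocked set: echo and hotel.
Key observation: even finishing alpha, golf, bravo, charlie leaves just (4, 4) free — too little res3 for any of the remaining processes.
A valid finishing order for the others: alpha, golf, bravo, charlie. Step-by-step check:
  pool = (2, 0)
  alpha: need (2, 0) fits (2, 0); releases (0, 1), pool now (2, 1)
  golf: need (0, 1) fits (2, 1); releases (1, 2), pool now (3, 3)
  bravo: need (2, 2) fits (3, 3); releases (1, 0), pool now (4, 3)
  charlie: need (1, 2) fits (4, 3); releases (0, 1), pool now (4, 4)
The blocked processes can never fit:
  blocked: echo wants (1, 5), pool (4, 4) — not enough res3
  blocked: hotel wants (3, 5), pool (4, 4) — not enough res3


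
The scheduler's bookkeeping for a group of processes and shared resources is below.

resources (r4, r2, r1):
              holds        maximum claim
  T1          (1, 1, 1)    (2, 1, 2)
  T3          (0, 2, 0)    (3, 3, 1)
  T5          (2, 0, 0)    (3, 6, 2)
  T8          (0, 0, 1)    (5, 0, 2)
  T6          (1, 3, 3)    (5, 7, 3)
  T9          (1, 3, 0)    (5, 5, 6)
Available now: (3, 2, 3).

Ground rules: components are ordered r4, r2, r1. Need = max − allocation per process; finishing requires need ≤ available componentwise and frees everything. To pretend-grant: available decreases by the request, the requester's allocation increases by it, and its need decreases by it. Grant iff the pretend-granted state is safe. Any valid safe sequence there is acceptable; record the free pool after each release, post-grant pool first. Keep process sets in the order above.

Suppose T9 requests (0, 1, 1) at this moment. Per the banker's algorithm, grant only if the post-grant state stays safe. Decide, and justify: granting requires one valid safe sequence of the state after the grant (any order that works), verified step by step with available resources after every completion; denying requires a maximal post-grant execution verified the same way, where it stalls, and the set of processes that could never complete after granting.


GRANT. The post-grant state is safe; one safe sequence: T1, T3, T6, T8, T5, T9.
Key observation: granting shrinks the pool to (3, 1, 2), yet T1 still fits and the chain goes through.
Check on the post-grant state, step by step:
  pool = (3, 1, 2)
  run T1 (needs (1, 0, 1), free (3, 1, 2)); after release of (1, 1, 1) the pool is (4, 2, 3)
  run T3 (needs (3, 1, 1), free (4, 2, 3)); after release of (0, 2, 0) the pool is (4, 4, 3)
  run T6 (needs (4, 4, 0), free (4, 4, 3)); after release of (1, 3, 3) the pool is (5, 7, 6)
  run T8 (needs (5, 0, 1), free (5, 7, 6)); after release of (0, 0, 1) the pool is (5, 7, 7)
  run T5 (needs (1, 6, 2), free (5, 7, 7)); after release of (2, 0, 0) the pool is (7, 7, 7)
  run T9 (needs (4, 1, 5), free (7, 7, 7)); after release of (1, 4, 1) the pool is (8, 11, 8)


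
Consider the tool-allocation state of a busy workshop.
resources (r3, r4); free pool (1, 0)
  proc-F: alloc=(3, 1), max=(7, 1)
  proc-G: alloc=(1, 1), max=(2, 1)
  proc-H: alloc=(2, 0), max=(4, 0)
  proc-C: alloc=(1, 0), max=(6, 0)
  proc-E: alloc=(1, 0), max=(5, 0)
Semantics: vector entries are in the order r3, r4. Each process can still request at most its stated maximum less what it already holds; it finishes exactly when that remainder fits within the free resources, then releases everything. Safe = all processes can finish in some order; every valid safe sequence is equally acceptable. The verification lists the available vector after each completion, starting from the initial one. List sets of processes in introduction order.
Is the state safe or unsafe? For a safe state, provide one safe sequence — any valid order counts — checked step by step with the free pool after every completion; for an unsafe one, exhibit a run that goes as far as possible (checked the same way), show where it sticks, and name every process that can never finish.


SAFE — a valid safe sequence is proc-G, proc-H, proc-E, proc-F, proc-C.
Key observation: proc-G is the earliest step where a requested resource binds exactly: need (1, 0), pool (1, 0) at its turn.
Verifying each step:
  pool = (1, 0)
  proc-G needs (1, 0) <= (1, 0) -> finishes; pool += (1, 1) = (2, 1)
  proc-H needs (2, 0) <= (2, 1) -> finishes; pool += (2, 0) = (4, 1)
  proc-E needs (4, 0) <= (4, 1) -> finishes; pool += (1, 0) = (5, 1)
  proc-F needs (4, 0) <= (5, 1) -> finishes; pool += (3, 1) = (8, 2)
  proc-C needs (5, 0) <= (8, 2) -> finishes; pool += (1, 0) = (9, 2)


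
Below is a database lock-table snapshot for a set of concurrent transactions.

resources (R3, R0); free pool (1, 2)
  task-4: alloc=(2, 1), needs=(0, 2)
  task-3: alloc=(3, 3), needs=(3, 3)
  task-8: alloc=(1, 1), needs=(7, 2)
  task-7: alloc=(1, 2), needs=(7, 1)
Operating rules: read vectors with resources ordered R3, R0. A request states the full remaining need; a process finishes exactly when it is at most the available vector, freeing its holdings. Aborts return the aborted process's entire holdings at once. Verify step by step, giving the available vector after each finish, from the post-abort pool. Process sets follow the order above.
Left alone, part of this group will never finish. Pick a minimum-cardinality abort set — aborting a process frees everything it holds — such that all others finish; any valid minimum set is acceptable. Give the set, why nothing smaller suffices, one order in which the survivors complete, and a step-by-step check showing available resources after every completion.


Minimum abort set: task-7.
Key observation: the deadlocked task-8 becomes finishable only because task-7 released (1, 2); it completes at step 3 below.
Why nothing smaller works: aborting no one leaves the state deadlocked as given.
Survivors finish in the order: task-4, task-3, task-8. Check, step by step (pool after the aborts first):
  pool = (2, 4)
  task-4 needs (0, 2) <= (2, 4) -> finishes; pool += (2, 1) = (4, 5)
  task-3 needs (3, 3) <= (4, 5) -> finishes; pool += (3, 3) = (7, 8)
  task-8 needs (7, 2) <= (7, 8) -> finishes; pool += (1, 1) = (8, 9)


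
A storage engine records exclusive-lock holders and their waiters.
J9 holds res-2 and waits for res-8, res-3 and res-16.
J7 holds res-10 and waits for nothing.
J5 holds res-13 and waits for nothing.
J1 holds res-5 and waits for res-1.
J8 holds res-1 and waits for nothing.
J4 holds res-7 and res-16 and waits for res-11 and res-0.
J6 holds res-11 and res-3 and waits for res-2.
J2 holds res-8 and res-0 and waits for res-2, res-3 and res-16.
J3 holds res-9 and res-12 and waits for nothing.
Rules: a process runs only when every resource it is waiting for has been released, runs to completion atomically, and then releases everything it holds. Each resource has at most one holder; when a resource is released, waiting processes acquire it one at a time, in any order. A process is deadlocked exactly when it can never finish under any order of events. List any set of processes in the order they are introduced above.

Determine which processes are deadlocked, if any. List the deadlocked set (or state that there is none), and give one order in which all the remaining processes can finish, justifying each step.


Deadlocked: J9, J4, J6 and J2.
Key observation: along J9 -> J4 -> J6 -> J9, each member waits on what the next one holds — a deadlock; J2 is caught in further circular waits.
A valid finishing order for the others: J5, J3, J7, J8, J1.
Walking it through:
  J5 waits on nothing -> runs at once and releases res-13
  J3 waits on nothing -> runs at once and releases res-9 and res-12
  J7 waits on nothing -> runs at once and releases res-10
  J8 waits on nothing -> runs at once and releases res-1
  J1: everything it awaited (res-1) is free; runs, freeing res-5


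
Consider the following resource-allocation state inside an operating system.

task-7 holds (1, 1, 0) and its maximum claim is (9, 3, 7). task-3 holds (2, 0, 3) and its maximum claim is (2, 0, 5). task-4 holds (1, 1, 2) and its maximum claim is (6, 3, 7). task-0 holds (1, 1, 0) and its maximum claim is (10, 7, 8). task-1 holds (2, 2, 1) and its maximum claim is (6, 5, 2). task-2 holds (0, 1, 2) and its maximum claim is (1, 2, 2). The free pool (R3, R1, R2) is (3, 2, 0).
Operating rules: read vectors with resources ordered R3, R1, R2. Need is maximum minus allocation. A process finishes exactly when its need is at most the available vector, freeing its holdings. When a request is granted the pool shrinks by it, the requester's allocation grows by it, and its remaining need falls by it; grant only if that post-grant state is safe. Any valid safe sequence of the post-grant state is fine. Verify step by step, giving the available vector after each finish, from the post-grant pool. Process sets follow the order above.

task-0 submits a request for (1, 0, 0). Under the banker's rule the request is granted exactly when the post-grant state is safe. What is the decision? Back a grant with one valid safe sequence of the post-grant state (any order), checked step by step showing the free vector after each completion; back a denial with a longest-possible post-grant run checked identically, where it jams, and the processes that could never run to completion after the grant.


DENY. Granting would leave the state unsafe.
Key observation: even finishing task-2, task-3, task-1, task-4 leaves just (7, 6, 8) free — too little R3 for any of the remaining processes.
On the post-grant state, task-2, task-3, task-1, task-4 is a maximal run — nothing extends it. Verifying each step:
  pool = (2, 2, 0)
  task-2 needs (1, 1, 0) <= (2, 2, 0) -> finishes; pool += (0, 1, 2) = (2, 3, 2)
  task-3 needs (0, 0, 2) <= (2, 3, 2) -> finishes; pool += (2, 0, 3) = (4, 3, 5)
  task-1 needs (4, 3, 1) <= (4, 3, 5) -> finishes; pool += (2, 2, 1) = (6, 5, 6)
  task-4 needs (5, 2, 5) <= (6, 5, 6) -> finishes; pool += (1, 1, 2) = (7, 6, 8)
  task-7 cannot run: need (8, 2, 7) vs free (7, 6, 8) (insufficient R3)
  task-0 cannot run: need (8, 6, 8) vs free (7, 6, 8) (insufficient R3)
Post-grant, the permanently blocked set is task-7 and task-0.


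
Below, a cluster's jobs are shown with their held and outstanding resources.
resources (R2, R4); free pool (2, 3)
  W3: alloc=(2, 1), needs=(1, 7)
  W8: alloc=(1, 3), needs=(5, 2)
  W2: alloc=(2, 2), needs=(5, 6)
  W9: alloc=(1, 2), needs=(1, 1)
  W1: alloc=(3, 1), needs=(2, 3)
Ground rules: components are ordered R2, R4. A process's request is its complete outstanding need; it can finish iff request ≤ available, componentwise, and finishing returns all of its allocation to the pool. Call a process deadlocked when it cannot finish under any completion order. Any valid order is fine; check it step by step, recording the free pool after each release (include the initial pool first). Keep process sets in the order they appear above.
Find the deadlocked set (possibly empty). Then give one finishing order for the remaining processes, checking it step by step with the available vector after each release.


The deadlocked set is empty.
Key observation: there is always a runnable process — W1 first — so the state unwinds completely.
One completion order for the rest: W1, W8, W3, W2, W9. Verifying each step:
  pool = (2, 3)
  run W1 (needs (2, 3), free (2, 3)); after release of (3, 1) the pool is (5, 4)
  run W8 (needs (5, 2), free (5, 4)); after release of (1, 3) the pool is (6, 7)
  run W3 (needs (1, 7), free (6, 7)); after release of (2, 1) the pool is (8, 8)
  run W2 (needs (5, 6), free (8, 8)); after release of (2, 2) the pool is (10, 10)
  run W9 (needs (1, 1), free (10, 10)); after release of (1, 2) the pool is (11, 12)


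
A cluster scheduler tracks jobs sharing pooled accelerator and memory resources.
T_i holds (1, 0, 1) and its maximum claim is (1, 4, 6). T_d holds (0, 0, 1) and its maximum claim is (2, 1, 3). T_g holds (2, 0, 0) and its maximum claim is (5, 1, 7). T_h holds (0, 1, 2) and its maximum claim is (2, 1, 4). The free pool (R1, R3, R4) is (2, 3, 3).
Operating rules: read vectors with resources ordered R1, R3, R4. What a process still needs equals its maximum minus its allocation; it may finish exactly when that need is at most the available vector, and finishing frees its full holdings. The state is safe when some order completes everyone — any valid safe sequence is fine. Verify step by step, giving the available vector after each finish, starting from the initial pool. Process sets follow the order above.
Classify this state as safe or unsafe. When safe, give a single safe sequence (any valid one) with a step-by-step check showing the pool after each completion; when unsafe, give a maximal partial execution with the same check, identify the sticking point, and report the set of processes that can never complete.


The state is SAFE; one workable sequence: T_h, T_i, T_d, T_g.
Key observation: at T_h the run first touches a limit — (2, 0, 2) against (2, 3, 3), exact on a resource it actually requests.
Walking it through:
  pool = (2, 3, 3)
  run T_h (needs (2, 0, 2), free (2, 3, 3)); after release of (0, 1, 2) the pool is (2, 4, 5)
  run T_i (needs (0, 4, 5), free (2, 4, 5)); after release of (1, 0, 1) the pool is (3, 4, 6)
  run T_d (needs (2, 1, 2), free (3, 4, 6)); after release of (0, 0, 1) the pool is (3, 4, 7)
  run T_g (needs (3, 1, 7), free (3, 4, 7)); after release of (2, 0, 0) the pool is (5, 4, 7)


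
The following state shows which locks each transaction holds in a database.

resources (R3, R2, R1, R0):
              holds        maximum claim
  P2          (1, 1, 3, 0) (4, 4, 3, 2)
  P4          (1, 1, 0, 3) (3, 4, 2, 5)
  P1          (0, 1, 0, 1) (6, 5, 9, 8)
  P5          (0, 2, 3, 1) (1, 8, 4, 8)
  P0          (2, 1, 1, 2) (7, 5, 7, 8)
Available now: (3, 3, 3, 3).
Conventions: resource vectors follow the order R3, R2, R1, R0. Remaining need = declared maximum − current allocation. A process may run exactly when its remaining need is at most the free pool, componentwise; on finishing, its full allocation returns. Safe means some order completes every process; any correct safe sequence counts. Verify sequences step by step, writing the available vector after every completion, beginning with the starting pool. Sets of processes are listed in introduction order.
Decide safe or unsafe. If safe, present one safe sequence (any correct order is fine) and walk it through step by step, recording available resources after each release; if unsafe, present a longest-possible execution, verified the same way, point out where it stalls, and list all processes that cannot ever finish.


SAFE. One safe sequence: P4, P2, P0, P5, P1.
Key observation: P4 marks the first exact bind of the order: its need (2, 3, 2, 2) fits the free (3, 3, 3, 3) with zero slack on a requested resource.
Check, step by step:
  pool = (3, 3, 3, 3)
  P4: need (2, 3, 2, 2) fits (3, 3, 3, 3); releases (1, 1, 0, 3), pool now (4, 4, 3, 6)
  P2: need (3, 3, 0, 2) fits (4, 4, 3, 6); releases (1, 1, 3, 0), pool now (5, 5, 6, 6)
  P0: need (5, 4, 6, 6) fits (5, 5, 6, 6); releases (2, 1, 1, 2), pool now (7, 6, 7, 8)
  P5: need (1, 6, 1, 7) fits (7, 6, 7, 8); releases (0, 2, 3, 1), pool now (7, 8, 10, 9)
  P1: need (6, 4, 9, 7) fits (7, 8, 10, 9); releases (0, 1, 0, 1), pool now (7, 9, 10, 10)


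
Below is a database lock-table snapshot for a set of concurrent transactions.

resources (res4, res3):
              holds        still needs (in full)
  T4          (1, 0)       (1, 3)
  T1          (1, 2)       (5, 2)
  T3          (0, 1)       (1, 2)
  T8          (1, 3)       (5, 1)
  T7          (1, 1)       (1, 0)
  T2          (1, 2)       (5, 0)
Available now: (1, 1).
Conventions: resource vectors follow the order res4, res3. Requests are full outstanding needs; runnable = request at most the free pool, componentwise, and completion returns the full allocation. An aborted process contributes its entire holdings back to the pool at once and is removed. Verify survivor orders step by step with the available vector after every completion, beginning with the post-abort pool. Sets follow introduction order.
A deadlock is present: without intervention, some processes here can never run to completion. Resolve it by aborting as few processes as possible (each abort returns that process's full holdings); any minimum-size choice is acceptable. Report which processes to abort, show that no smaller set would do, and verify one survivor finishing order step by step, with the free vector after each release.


The answer: abort T8 and T2.
Key observation: T1 was stuck for good until T8 and T2 gave back (2, 5); in the order shown it finishes at step 4.
Minimality, checking each single-abort alternative: T4 alone leaves T1 blocked (short on res4); T1 alone leaves T8 blocked (short on res4); T3 alone leaves T1 blocked (short on res4); T8 alone leaves T1 blocked (short on res4); T7 alone leaves T1 blocked (short on res4); T2 alone leaves T1 blocked (short on res4).
The survivors complete as T3, T4, T7, T1. Walking it through (starting from the post-abort pool):
  pool = (3, 6)
  run T3 (needs (1, 2), free (3, 6)); after release of (0, 1) the pool is (3, 7)
  run T4 (needs (1, 3), free (3, 7)); after release of (1, 0) the pool is (4, 7)
  run T7 (needs (1, 0), free (4, 7)); after release of (1, 1) the pool is (5, 8)
  run T1 (needs (5, 2), free (5, 8)); after release of (1, 2) the pool is (6, 10)


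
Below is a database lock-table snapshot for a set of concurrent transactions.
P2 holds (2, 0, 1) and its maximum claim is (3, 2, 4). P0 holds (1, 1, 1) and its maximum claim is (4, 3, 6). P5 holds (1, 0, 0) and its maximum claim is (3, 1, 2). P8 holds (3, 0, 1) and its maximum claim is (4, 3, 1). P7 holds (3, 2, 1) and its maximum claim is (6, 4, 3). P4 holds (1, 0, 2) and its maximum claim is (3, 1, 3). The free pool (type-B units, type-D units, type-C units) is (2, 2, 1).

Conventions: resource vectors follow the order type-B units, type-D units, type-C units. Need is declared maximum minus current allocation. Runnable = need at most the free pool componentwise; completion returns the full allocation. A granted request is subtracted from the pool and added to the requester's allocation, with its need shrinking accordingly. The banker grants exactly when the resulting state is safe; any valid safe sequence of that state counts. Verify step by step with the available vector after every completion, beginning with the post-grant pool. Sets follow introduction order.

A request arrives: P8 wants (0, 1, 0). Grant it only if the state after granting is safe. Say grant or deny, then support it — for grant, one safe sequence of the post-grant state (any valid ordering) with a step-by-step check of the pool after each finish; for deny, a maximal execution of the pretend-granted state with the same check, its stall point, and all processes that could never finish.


DENY. Granting would leave the state unsafe.
Key observation: P4, P5 can finish, but then (4, 1, 3) is all there is, and the blocked group's type-D units demands exceed it.
On the post-grant state, P4, P5 is a maximal run — nothing extends it. Walking it through:
  pool = (2, 1, 1)
  run P4 (needs (2, 1, 1), free (2, 1, 1)); after release of (1, 0, 2) the pool is (3, 1, 3)
  run P5 (needs (2, 1, 2), free (3, 1, 3)); after release of (1, 0, 0) the pool is (4, 1, 3)
  P2 still needs (1, 2, 3) but only (4, 1, 3) is free — short on type-D units
  P0 still needs (3, 2, 5) but only (4, 1, 3) is free — short on type-D units and type-C units
  P8 still needs (1, 2, 0) but only (4, 1, 3) is free — short on type-D units
  P7 still needs (3, 2, 2) but only (4, 1, 3) is free — short on type-D units
Post-grant, the permanently blocked set is P2, P0, P8 and P7.


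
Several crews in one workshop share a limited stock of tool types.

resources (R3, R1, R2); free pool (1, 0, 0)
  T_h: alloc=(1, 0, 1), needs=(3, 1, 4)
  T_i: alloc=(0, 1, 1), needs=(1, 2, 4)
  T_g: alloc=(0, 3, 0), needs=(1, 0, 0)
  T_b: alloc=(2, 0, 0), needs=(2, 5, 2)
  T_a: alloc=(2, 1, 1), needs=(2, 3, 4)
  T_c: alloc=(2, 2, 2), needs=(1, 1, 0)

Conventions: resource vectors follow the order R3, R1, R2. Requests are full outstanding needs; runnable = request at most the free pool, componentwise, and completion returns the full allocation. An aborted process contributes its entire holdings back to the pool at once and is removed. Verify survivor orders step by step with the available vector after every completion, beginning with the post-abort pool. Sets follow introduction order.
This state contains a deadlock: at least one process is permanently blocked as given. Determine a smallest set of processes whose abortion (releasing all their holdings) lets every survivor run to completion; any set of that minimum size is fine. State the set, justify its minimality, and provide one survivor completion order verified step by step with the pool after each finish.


The answer: abort T_i and T_a.
Key observation: the deadlocked T_h becomes finishable only because T_i and T_a released (2, 2, 2); it completes at step 2 below.
No one abort is enough; case by case: T_h alone leaves T_i blocked (short on R2); T_i alone leaves T_h blocked (short on R2); T_g alone leaves T_h blocked (short on R2); T_b alone leaves T_h blocked (short on R2); T_a alone leaves T_h blocked (short on R2); T_c alone leaves T_h blocked (short on R2).
Survivors finish in the order: T_c, T_h, T_g, T_b. Check, step by step (pool after the aborts first):
  pool = (3, 2, 2)
  run T_c (needs (1, 1, 0), free (3, 2, 2)); after release of (2, 2, 2) the pool is (5, 4, 4)
  run T_h (needs (3, 1, 4), free (5, 4, 4)); after release of (1, 0, 1) the pool is (6, 4, 5)
  run T_g (needs (1, 0, 0), free (6, 4, 5)); after release of (0, 3, 0) the pool is (6, 7, 5)
  run T_b (needs (2, 5, 2), free (6, 7, 5)); after release of (2, 0, 0) the pool is (8, 7, 5)


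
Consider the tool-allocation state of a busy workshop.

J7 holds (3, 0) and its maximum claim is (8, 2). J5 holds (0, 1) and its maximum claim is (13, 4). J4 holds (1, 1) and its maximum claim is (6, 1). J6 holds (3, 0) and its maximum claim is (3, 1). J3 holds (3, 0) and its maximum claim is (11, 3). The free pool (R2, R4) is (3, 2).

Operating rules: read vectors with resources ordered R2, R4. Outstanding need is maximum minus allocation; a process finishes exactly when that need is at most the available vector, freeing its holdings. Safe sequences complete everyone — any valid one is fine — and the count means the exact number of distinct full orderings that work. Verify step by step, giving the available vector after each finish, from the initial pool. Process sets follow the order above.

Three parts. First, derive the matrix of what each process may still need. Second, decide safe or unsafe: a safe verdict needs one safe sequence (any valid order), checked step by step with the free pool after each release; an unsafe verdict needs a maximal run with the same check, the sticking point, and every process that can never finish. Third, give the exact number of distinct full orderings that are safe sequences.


(1) Remaining need (order R2, R4):
  J7: (5, 2)
  J5: (13, 3)
  J4: (5, 0)
  J6: (0, 1)
  J3: (8, 3)
(2) SAFE — a valid safe sequence is J6, J4, J7, J3, J5.
Key observation: the order's first zero-slack moment is J3 ((8, 3) needed, (10, 3) free — a requested resource with nothing to spare).
Step-by-step check:
  pool = (3, 2)
  J6 needs (0, 1) <= (3, 2) -> finishes; pool += (3, 0) = (6, 2)
  J4 needs (5, 0) <= (6, 2) -> finishes; pool += (1, 1) = (7, 3)
  J7 needs (5, 2) <= (7, 3) -> finishes; pool += (3, 0) = (10, 3)
  J3 needs (8, 3) <= (10, 3) -> finishes; pool += (3, 0) = (13, 3)
  J5 needs (13, 3) <= (13, 3) -> finishes; pool += (0, 1) = (13, 4)
(3) Precisely 2 of the possible complete orderings are safe sequences.


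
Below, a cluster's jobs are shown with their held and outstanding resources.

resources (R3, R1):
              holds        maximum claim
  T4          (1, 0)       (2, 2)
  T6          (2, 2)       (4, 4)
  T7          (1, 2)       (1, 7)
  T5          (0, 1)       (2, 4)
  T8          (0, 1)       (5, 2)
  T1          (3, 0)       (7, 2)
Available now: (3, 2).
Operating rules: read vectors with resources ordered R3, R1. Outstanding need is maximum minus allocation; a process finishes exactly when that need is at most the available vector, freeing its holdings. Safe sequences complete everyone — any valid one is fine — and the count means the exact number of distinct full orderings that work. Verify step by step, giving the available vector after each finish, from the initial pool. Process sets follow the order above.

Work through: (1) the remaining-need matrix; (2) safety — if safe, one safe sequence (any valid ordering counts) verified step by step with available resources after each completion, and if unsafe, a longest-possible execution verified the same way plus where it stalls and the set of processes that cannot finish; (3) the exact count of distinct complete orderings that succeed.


(1) Remaining need (order R3, R1):
  T4: (1, 2)
  T6: (2, 2)
  T7: (0, 5)
  T5: (2, 3)
  T8: (5, 1)
  T1: (4, 2)
(2) SAFE. One safe sequence: T6, T5, T4, T7, T1, T8.
Key observation: T6 marks the first exact bind of the order: its need (2, 2) fits the free (3, 2) with zero slack on a requested resource.
Step-by-step check:
  pool = (3, 2)
  T6 needs (2, 2) <= (3, 2) -> finishes; pool += (2, 2) = (5, 4)
  T5 needs (2, 3) <= (5, 4) -> finishes; pool += (0, 1) = (5, 5)
  T4 needs (1, 2) <= (5, 5) -> finishes; pool += (1, 0) = (6, 5)
  T7 needs (0, 5) <= (6, 5) -> finishes; pool += (1, 2) = (7, 7)
  T1 needs (4, 2) <= (7, 7) -> finishes; pool += (3, 0) = (10, 7)
  T8 needs (5, 1) <= (10, 7) -> finishes; pool += (0, 1) = (10, 8)
(3) The exact count: 103 of the possible complete orderings are safe sequences.
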